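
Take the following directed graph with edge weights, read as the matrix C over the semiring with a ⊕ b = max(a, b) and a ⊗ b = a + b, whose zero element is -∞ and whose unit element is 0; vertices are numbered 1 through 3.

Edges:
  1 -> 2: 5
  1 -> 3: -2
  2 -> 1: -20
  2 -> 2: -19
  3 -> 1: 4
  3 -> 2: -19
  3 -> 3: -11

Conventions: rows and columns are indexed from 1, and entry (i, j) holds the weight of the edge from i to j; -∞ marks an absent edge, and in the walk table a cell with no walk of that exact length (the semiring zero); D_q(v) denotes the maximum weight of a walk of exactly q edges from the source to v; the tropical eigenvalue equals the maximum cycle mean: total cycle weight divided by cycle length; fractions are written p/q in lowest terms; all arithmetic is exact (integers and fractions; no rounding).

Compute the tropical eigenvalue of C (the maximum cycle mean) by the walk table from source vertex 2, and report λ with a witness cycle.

q=0: [-∞, 0, -∞]
q=1: [-20, -19, -∞]
q=2: [-39, -15, -22]
q=3: [-18, -34, -33]
Optimal cycle mean attained by: cycle 1->3->1, total (-2) + 4, length 2.
Answer: λ = 1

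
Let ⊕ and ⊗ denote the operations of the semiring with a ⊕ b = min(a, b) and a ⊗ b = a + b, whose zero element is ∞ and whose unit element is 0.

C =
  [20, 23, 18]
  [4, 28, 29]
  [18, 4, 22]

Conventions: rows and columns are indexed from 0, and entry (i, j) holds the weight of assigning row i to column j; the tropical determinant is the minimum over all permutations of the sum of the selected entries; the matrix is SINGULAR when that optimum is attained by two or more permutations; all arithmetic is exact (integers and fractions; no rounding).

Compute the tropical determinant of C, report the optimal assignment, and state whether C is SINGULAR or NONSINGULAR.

σ = (0, 1, 2): 20 + 28 + 22 = 70
σ = (0, 2, 1): 20 + 29 + 4 = 53
σ = (1, 0, 2): 23 + 4 + 22 = 49
σ = (1, 2, 0): 23 + 29 + 18 = 70
σ = (2, 0, 1): 18 + 4 + 4 = 26
σ = (2, 1, 0): 18 + 28 + 18 = 64
Optimal value attained by: σ = (2, 0, 1).
Answer: det⊕(C) = 26; verdict: NONSINGULAR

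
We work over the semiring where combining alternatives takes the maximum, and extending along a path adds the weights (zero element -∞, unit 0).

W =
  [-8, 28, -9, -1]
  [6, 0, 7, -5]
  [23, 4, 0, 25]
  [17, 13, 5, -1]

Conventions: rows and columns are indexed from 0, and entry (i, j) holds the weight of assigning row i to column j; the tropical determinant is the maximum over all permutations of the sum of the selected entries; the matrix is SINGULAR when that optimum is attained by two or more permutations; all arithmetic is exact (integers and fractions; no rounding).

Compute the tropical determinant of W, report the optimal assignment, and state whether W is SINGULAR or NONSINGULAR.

σ = (0, 1, 2, 3): (-8) + 0 + 0 + (-1) = -9
σ = (0, 1, 3, 2): (-8) + 0 + 25 + 5 = 22
σ = (0, 2, 1, 3): (-8) + 7 + 4 + (-1) = 2
σ = (0, 2, 3, 1): (-8) + 7 + 25 + 13 = 37
σ = (0, 3, 1, 2): (-8) + (-5) + 4 + 5 = -4
σ = (0, 3, 2, 1): (-8) + (-5) + 0 + 13 = 0
σ = (1, 0, 2, 3): 28 + 6 + 0 + (-1) = 33
σ = (1, 0, 3, 2): 28 + 6 + 25 + 5 = 64
σ = (1, 2, 0, 3): 28 + 7 + 23 + (-1) = 57
σ = (1, 2, 3, 0): 28 + 7 + 25 + 17 = 77
σ = (1, 3, 0, 2): 28 + (-5) + 23 + 5 = 51
σ = (1, 3, 2, 0): 28 + (-5) + 0 + 17 = 40
σ = (2, 0, 1, 3): (-9) + 6 + 4 + (-1) = 0
σ = (2, 0, 3, 1): (-9) + 6 + 25 + 13 = 35
σ = (2, 1, 0, 3): (-9) + 0 + 23 + (-1) = 13
σ = (2, 1, 3, 0): (-9) + 0 + 25 + 17 = 33
σ = (2, 3, 0, 1): (-9) + (-5) + 23 + 13 = 22
σ = (2, 3, 1, 0): (-9) + (-5) + 4 + 17 = 7
σ = (3, 0, 1, 2): (-1) + 6 + 4 + 5 = 14
σ = (3, 0, 2, 1): (-1) + 6 + 0 + 13 = 18
σ = (3, 1, 0, 2): (-1) + 0 + 23 + 5 = 27
σ = (3, 1, 2, 0): (-1) + 0 + 0 + 17 = 16
σ = (3, 2, 0, 1): (-1) + 7 + 23 + 13 = 42
σ = (3, 2, 1, 0): (-1) + 7 + 4 + 17 = 27
Optimal value attained by: σ = (1, 2, 3, 0).
Answer: det⊕(W) = 77; verdict: NONSINGULAR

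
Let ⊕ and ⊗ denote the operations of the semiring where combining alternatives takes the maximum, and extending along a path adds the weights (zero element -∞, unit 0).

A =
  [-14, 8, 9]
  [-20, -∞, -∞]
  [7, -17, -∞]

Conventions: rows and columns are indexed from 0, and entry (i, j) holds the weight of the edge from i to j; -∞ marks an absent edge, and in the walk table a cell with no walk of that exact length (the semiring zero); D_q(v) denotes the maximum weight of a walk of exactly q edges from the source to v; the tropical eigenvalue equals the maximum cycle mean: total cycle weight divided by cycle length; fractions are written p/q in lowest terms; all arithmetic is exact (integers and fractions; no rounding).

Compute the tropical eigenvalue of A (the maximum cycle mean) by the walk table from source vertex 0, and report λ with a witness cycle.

q=0: [0, -∞, -∞]
q=1: [-14, 8, 9]
q=2: [16, -6, -5]
q=3: [2, 24, 25]
Optimal cycle mean attained by: cycle 0->2->0, total 9 + 7, length 2.
Answer: λ = 8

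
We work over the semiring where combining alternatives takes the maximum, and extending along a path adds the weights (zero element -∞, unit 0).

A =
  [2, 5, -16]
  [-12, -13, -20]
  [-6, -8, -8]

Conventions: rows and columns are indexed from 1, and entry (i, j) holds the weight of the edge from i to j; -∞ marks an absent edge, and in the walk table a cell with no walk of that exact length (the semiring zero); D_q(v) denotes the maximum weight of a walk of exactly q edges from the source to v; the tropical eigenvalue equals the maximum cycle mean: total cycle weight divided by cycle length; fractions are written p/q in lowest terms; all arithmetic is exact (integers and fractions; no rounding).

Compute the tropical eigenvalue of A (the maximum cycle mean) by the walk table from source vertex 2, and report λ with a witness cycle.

q=0: [-∞, 0, -∞]
q=1: [-12, -13, -20]
q=2: [-10, -7, -28]
q=3: [-8, -5, -26]
Optimal cycle mean attained by: cycle 1->1, total 2, length 1.
Answer: λ = 2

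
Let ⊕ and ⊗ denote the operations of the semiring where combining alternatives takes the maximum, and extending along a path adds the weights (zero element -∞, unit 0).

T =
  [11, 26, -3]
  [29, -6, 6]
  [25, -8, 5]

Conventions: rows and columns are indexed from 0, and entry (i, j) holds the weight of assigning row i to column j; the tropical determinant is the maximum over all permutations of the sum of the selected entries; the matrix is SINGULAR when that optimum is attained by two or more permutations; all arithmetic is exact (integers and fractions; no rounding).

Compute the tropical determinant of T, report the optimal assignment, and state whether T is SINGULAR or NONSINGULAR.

σ = (0, 1, 2): 11 + (-6) + 5 = 10
σ = (0, 2, 1): 11 + 6 + (-8) = 9
σ = (1, 0, 2): 26 + 29 + 5 = 60
σ = (1, 2, 0): 26 + 6 + 25 = 57
σ = (2, 0, 1): (-3) + 29 + (-8) = 18
σ = (2, 1, 0): (-3) + (-6) + 25 = 16
Optimal value attained by: σ = (1, 0, 2).
Answer: det⊕(T) = 60; verdict: NONSINGULAR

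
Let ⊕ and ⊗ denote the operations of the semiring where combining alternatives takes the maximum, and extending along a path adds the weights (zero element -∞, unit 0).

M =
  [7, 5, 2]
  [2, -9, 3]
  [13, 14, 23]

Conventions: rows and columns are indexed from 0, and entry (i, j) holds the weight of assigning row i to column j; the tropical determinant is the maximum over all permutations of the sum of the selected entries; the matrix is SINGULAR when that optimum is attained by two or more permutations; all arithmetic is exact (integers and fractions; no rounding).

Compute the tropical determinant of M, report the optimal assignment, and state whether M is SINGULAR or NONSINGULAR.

σ = (0, 1, 2): 7 + (-9) + 23 = 21
σ = (0, 2, 1): 7 + 3 + 14 = 24
σ = (1, 0, 2): 5 + 2 + 23 = 30
σ = (1, 2, 0): 5 + 3 + 13 = 21
σ = (2, 0, 1): 2 + 2 + 14 = 18
σ = (2, 1, 0): 2 + (-9) + 13 = 6
Optimal value attained by: σ = (1, 0, 2).
Answer: det⊕(M) = 30; verdict: NONSINGULAR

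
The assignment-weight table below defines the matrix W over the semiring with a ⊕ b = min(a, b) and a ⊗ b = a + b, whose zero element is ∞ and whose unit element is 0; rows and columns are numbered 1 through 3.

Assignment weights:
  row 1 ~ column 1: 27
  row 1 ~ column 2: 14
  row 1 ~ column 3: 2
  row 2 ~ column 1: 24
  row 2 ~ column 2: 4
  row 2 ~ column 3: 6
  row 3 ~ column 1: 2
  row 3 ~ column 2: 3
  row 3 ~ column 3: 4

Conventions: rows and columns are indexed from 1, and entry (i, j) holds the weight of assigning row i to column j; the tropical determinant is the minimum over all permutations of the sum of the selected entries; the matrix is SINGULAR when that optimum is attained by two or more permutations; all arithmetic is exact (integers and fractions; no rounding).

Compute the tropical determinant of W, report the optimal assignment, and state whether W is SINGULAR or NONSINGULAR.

σ = (1, 2, 3): 27 + 4 + 4 = 35
σ = (1, 3, 2): 27 + 6 + 3 = 36
σ = (2, 1, 3): 14 + 24 + 4 = 42
σ = (2, 3, 1): 14 + 6 + 2 = 22
σ = (3, 1, 2): 2 + 24 + 3 = 29
σ = (3, 2, 1): 2 + 4 + 2 = 8
Optimal value attained by: σ = (3, 2, 1).
Answer: det⊕(W) = 8; verdict: NONSINGULAR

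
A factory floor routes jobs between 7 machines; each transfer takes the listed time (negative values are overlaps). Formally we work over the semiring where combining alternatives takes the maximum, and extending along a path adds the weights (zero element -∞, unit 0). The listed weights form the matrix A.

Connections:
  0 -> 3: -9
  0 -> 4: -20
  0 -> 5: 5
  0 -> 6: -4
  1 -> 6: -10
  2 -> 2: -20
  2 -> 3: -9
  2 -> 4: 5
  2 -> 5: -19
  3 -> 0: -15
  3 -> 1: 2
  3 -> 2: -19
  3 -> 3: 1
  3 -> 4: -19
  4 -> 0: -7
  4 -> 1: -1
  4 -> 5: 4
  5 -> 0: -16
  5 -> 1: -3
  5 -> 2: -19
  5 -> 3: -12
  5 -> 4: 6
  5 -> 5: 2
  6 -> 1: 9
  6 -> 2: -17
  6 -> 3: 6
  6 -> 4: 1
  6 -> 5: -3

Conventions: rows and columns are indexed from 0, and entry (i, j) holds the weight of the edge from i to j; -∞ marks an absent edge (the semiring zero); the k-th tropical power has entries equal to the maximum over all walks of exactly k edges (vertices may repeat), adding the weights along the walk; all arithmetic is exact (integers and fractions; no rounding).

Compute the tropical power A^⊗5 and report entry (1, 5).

A^⊗2:
  [-11, 5, -14, 2, 11, 7, -∞]
  [-∞, -1, -27, -4, -9, -13, -∞]
  [-2, 4, -28, -8, -13, 9, -∞]
  [-14, 3, -18, 2, -14, -10, -8]
  [-12, 1, -15, -8, 10, 6, -11]
  [-1, 5, -17, -10, 8, 10, -13]
  [-6, 8, -13, 7, 3, 5, -1]
A^⊗3:
  [4, 10, -12, 3, 13, 15, -5]
  [-16, -2, -23, -3, -7, -5, -11]
  [-7, 6, -10, -3, 15, 11, -6]
  [-13, 4, -17, 3, -4, -8, -7]
  [3, 9, -13, -5, 12, 14, -9]
  [1, 7, -9, -2, 16, 12, -5]
  [-4, 9, -12, 8, 11, 7, -2]
A^⊗4:
  [6, 12, -4, 4, 21, 17, 0]
  [-14, -1, -22, -2, 1, -3, -12]
  [8, 14, -8, 0, 17, 19, -4]
  [-11, 5, -16, 4, -2, 0, -6]
  [5, 11, -5, 2, 20, 16, -1]
  [9, 15, -7, 1, 18, 20, -3]
  [4, 10, -11, 9, 13, 15, -1]
A^⊗5:
  [14, 20, -2, 6, 23, 25, 2]
  [-6, 0, -21, -1, 3, 5, -11]
  [10, 16, 0, 7, 25, 21, 4]
  [-9, 6, -15, 5, 6, 2, -5]
  [13, 19, -3, 5, 22, 24, 1]
  [11, 17, 1, 8, 26, 22, 5]
  [6, 12, -4, 10, 21, 17, 0]
Key observation: the optimum is the walk 1->6->4->5->4->5, with weight (-10) + 1 + 4 + 6 + 4 = 5.
Optimal value attained by: walk 1->6->4->5->4->5.
Answer: (A^⊗5)[1][5] = 5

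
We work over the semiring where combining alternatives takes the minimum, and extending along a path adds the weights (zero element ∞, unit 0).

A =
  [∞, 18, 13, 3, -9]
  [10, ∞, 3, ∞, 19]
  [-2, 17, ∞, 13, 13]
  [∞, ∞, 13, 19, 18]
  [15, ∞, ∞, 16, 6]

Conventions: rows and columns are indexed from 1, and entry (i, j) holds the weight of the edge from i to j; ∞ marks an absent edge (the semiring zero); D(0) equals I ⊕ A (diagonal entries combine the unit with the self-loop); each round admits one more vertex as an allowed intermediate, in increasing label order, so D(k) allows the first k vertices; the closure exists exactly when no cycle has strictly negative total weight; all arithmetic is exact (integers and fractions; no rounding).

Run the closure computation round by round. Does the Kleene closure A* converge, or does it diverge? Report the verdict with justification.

D(0):
  [0, 18, 13, 3, -9]
  [10, 0, 3, ∞, 19]
  [-2, 17, 0, 13, 13]
  [∞, ∞, 13, 0, 18]
  [15, ∞, ∞, 16, 0]
D(1):
  [0, 18, 13, 3, -9]
  [10, 0, 3, 13, 1]
  [-2, 16, 0, 1, -11]
  [∞, ∞, 13, 0, 18]
  [15, 33, 28, 16, 0]
D(2):
  [0, 18, 13, 3, -9]
  [10, 0, 3, 13, 1]
  [-2, 16, 0, 1, -11]
  [∞, ∞, 13, 0, 18]
  [15, 33, 28, 16, 0]
D(3):
  [0, 18, 13, 3, -9]
  [1, 0, 3, 4, -8]
  [-2, 16, 0, 1, -11]
  [11, 29, 13, 0, 2]
  [15, 33, 28, 16, 0]
D(4):
  [0, 18, 13, 3, -9]
  [1, 0, 3, 4, -8]
  [-2, 16, 0, 1, -11]
  [11, 29, 13, 0, 2]
  [15, 33, 28, 16, 0]
D(5):
  [0, 18, 13, 3, -9]
  [1, 0, 3, 4, -8]
  [-2, 16, 0, 1, -11]
  [11, 29, 13, 0, 2]
  [15, 33, 28, 16, 0]
Key observation: every diagonal entry stays at the unit through all rounds, so no improving cycle exists.
Answer: CONVERGES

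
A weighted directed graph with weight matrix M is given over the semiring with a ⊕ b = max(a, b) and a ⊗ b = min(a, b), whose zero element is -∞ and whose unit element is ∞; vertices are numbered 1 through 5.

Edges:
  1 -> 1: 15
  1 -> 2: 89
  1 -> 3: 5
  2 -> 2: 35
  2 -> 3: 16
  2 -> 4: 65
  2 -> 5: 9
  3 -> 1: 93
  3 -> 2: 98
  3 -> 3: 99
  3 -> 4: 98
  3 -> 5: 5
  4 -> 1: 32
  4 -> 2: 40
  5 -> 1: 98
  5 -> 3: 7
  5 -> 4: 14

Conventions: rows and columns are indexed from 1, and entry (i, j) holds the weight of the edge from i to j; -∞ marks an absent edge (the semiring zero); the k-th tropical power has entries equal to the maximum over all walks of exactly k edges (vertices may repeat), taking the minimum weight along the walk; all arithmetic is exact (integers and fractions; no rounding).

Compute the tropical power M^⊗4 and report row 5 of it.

M^⊗2:
  [15, 35, 16, 65, 9]
  [32, 40, 16, 35, 9]
  [93, 98, 99, 98, 9]
  [15, 35, 16, 40, 9]
  [15, 89, 7, 7, 5]
M^⊗3:
  [32, 40, 16, 35, 9]
  [32, 35, 16, 40, 9]
  [93, 98, 99, 98, 9]
  [32, 40, 16, 35, 9]
  [15, 35, 16, 65, 9]
M^⊗4:
  [32, 35, 16, 40, 9]
  [32, 40, 16, 35, 9]
  [93, 98, 99, 98, 9]
  [32, 35, 16, 40, 9]
  [32, 40, 16, 35, 9]
Answer: row 5 of M^⊗4 = [32, 40, 16, 35, 9]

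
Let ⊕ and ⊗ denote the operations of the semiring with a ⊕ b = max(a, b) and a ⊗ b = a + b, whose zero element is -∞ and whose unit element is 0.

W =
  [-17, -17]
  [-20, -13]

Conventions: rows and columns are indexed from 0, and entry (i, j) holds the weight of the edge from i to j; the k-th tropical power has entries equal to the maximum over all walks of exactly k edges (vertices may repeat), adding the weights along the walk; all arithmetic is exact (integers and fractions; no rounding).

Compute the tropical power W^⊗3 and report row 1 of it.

W^⊗2:
  [-34, -30]
  [-33, -26]
W^⊗3:
  [-50, -43]
  [-46, -39]
Answer: row 1 of W^⊗3 = [-46, -39]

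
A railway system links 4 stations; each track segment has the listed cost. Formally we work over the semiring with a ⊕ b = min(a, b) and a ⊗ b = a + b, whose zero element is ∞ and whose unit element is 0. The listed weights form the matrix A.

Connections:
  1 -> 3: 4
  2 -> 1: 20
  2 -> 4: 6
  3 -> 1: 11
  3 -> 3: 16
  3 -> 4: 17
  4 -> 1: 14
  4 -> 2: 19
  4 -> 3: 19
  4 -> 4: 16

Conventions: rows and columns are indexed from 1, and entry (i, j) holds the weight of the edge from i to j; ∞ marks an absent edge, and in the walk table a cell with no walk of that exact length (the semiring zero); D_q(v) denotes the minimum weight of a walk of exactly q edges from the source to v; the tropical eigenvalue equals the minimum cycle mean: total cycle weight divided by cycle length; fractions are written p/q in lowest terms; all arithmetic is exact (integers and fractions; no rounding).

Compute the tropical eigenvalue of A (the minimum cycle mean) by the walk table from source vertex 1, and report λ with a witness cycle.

q=0: [0, ∞, ∞, ∞]
q=1: [∞, ∞, 4, ∞]
q=2: [15, ∞, 20, 21]
q=3: [31, 40, 19, 37]
q=4: [30, 56, 35, 36]
Optimal cycle mean attained by: cycle 1->3->1, total 4 + 11, length 2.
Answer: λ = 15/2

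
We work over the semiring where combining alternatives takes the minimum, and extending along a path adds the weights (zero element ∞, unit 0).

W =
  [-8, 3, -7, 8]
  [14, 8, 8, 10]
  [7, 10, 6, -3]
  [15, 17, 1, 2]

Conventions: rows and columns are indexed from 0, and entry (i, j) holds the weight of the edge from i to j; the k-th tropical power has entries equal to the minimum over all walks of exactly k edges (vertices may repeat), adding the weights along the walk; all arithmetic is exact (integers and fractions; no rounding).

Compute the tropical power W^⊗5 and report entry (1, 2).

W^⊗2:
  [-16, -5, -15, -10]
  [6, 16, 7, 5]
  [-1, 10, -2, -1]
  [7, 11, 3, -2]
W^⊗3:
  [-24, -13, -23, -18]
  [-2, 9, -1, 4]
  [-9, 2, -8, -5]
  [-1, 10, -1, 0]
W^⊗4:
  [-32, -21, -31, -26]
  [-10, 1, -9, -4]
  [-17, -6, -16, -11]
  [-9, 2, -8, -4]
W^⊗5:
  [-40, -29, -39, -34]
  [-18, -7, -17, -12]
  [-25, -14, -24, -19]
  [-17, -6, -16, -11]
Key observation: the optimum is the walk 1->0->0->0->0->2, with weight 14 + (-8) + (-8) + (-8) + (-7) = -17.
Optimal value attained by: walk 1->0->0->0->0->2.
Answer: (W^⊗5)[1][2] = -17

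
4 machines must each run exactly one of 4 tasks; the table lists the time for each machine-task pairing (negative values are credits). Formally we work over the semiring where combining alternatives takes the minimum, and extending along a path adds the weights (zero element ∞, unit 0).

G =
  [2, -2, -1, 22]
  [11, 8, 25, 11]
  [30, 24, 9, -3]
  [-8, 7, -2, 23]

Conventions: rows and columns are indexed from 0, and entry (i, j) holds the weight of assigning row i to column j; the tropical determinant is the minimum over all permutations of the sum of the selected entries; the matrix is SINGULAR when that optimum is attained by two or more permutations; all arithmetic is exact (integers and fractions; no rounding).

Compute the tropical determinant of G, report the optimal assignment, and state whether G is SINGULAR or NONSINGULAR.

σ = (0, 1, 2, 3): 2 + 8 + 9 + 23 = 42
σ = (0, 1, 3, 2): 2 + 8 + (-3) + (-2) = 5
σ = (0, 2, 1, 3): 2 + 25 + 24 + 23 = 74
σ = (0, 2, 3, 1): 2 + 25 + (-3) + 7 = 31
σ = (0, 3, 1, 2): 2 + 11 + 24 + (-2) = 35
σ = (0, 3, 2, 1): 2 + 11 + 9 + 7 = 29
σ = (1, 0, 2, 3): (-2) + 11 + 9 + 23 = 41
σ = (1, 0, 3, 2): (-2) + 11 + (-3) + (-2) = 4
σ = (1, 2, 0, 3): (-2) + 25 + 30 + 23 = 76
σ = (1, 2, 3, 0): (-2) + 25 + (-3) + (-8) = 12
σ = (1, 3, 0, 2): (-2) + 11 + 30 + (-2) = 37
σ = (1, 3, 2, 0): (-2) + 11 + 9 + (-8) = 10
σ = (2, 0, 1, 3): (-1) + 11 + 24 + 23 = 57
σ = (2, 0, 3, 1): (-1) + 11 + (-3) + 7 = 14
σ = (2, 1, 0, 3): (-1) + 8 + 30 + 23 = 60
σ = (2, 1, 3, 0): (-1) + 8 + (-3) + (-8) = -4
σ = (2, 3, 0, 1): (-1) + 11 + 30 + 7 = 47
σ = (2, 3, 1, 0): (-1) + 11 + 24 + (-8) = 26
σ = (3, 0, 1, 2): 22 + 11 + 24 + (-2) = 55
σ = (3, 0, 2, 1): 22 + 11 + 9 + 7 = 49
σ = (3, 1, 0, 2): 22 + 8 + 30 + (-2) = 58
σ = (3, 1, 2, 0): 22 + 8 + 9 + (-8) = 31
σ = (3, 2, 0, 1): 22 + 25 + 30 + 7 = 84
σ = (3, 2, 1, 0): 22 + 25 + 24 + (-8) = 63
Optimal value attained by: σ = (2, 1, 3, 0).
Answer: det⊕(G) = -4; verdict: NONSINGULAR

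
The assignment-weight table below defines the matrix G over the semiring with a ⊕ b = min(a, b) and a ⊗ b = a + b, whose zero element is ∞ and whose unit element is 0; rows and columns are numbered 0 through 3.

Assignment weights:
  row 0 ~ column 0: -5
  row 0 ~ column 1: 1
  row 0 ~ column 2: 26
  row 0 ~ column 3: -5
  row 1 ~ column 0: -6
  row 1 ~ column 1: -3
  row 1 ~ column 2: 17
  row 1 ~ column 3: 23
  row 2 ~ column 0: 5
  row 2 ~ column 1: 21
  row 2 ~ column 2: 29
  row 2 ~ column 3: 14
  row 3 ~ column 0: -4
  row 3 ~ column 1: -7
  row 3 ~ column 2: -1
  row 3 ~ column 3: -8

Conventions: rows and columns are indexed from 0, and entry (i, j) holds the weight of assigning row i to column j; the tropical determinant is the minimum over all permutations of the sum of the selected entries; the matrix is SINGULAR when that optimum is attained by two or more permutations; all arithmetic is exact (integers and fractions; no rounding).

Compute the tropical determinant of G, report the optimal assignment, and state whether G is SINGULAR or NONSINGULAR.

σ = (0, 1, 2, 3): (-5) + (-3) + 29 + (-8) = 13
σ = (0, 1, 3, 2): (-5) + (-3) + 14 + (-1) = 5
σ = (0, 2, 1, 3): (-5) + 17 + 21 + (-8) = 25
σ = (0, 2, 3, 1): (-5) + 17 + 14 + (-7) = 19
σ = (0, 3, 1, 2): (-5) + 23 + 21 + (-1) = 38
σ = (0, 3, 2, 1): (-5) + 23 + 29 + (-7) = 40
σ = (1, 0, 2, 3): 1 + (-6) + 29 + (-8) = 16
σ = (1, 0, 3, 2): 1 + (-6) + 14 + (-1) = 8
σ = (1, 2, 0, 3): 1 + 17 + 5 + (-8) = 15
σ = (1, 2, 3, 0): 1 + 17 + 14 + (-4) = 28
σ = (1, 3, 0, 2): 1 + 23 + 5 + (-1) = 28
σ = (1, 3, 2, 0): 1 + 23 + 29 + (-4) = 49
σ = (2, 0, 1, 3): 26 + (-6) + 21 + (-8) = 33
σ = (2, 0, 3, 1): 26 + (-6) + 14 + (-7) = 27
σ = (2, 1, 0, 3): 26 + (-3) + 5 + (-8) = 20
σ = (2, 1, 3, 0): 26 + (-3) + 14 + (-4) = 33
σ = (2, 3, 0, 1): 26 + 23 + 5 + (-7) = 47
σ = (2, 3, 1, 0): 26 + 23 + 21 + (-4) = 66
σ = (3, 0, 1, 2): (-5) + (-6) + 21 + (-1) = 9
σ = (3, 0, 2, 1): (-5) + (-6) + 29 + (-7) = 11
σ = (3, 1, 0, 2): (-5) + (-3) + 5 + (-1) = -4
σ = (3, 1, 2, 0): (-5) + (-3) + 29 + (-4) = 17
σ = (3, 2, 0, 1): (-5) + 17 + 5 + (-7) = 10
σ = (3, 2, 1, 0): (-5) + 17 + 21 + (-4) = 29
Optimal value attained by: σ = (3, 1, 0, 2).
Answer: det⊕(G) = -4; verdict: NONSINGULAR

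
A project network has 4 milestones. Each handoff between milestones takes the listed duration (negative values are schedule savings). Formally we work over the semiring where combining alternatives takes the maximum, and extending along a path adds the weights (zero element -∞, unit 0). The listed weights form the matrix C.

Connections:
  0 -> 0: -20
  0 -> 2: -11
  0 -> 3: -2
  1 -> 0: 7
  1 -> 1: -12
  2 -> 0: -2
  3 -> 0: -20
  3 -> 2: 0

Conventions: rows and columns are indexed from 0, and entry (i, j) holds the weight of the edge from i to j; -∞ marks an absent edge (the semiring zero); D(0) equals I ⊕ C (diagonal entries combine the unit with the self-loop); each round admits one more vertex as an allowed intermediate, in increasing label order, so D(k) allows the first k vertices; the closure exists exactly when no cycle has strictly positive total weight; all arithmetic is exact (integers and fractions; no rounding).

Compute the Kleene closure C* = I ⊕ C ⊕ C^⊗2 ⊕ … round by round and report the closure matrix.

D(0):
  [0, -∞, -11, -2]
  [7, 0, -∞, -∞]
  [-2, -∞, 0, -∞]
  [-20, -∞, 0, 0]
D(1):
  [0, -∞, -11, -2]
  [7, 0, -4, 5]
  [-2, -∞, 0, -4]
  [-20, -∞, 0, 0]
D(2):
  [0, -∞, -11, -2]
  [7, 0, -4, 5]
  [-2, -∞, 0, -4]
  [-20, -∞, 0, 0]
D(3):
  [0, -∞, -11, -2]
  [7, 0, -4, 5]
  [-2, -∞, 0, -4]
  [-2, -∞, 0, 0]
D(4):
  [0, -∞, -2, -2]
  [7, 0, 5, 5]
  [-2, -∞, 0, -4]
  [-2, -∞, 0, 0]
Answer: C* = [[0, -∞, -2, -2], [7, 0, 5, 5], [-2, -∞, 0, -4], [-2, -∞, 0, 0]]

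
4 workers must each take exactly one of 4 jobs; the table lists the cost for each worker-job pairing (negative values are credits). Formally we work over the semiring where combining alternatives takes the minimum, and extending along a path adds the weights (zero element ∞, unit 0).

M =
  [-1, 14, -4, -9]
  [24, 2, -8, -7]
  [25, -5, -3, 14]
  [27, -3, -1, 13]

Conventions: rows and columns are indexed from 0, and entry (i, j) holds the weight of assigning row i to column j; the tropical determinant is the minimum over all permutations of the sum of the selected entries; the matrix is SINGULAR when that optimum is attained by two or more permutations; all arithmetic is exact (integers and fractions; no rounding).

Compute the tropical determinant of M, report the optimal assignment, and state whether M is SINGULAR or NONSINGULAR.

σ = (0, 1, 2, 3): (-1) + 2 + (-3) + 13 = 11
σ = (0, 1, 3, 2): (-1) + 2 + 14 + (-1) = 14
σ = (0, 2, 1, 3): (-1) + (-8) + (-5) + 13 = -1
σ = (0, 2, 3, 1): (-1) + (-8) + 14 + (-3) = 2
σ = (0, 3, 1, 2): (-1) + (-7) + (-5) + (-1) = -14
σ = (0, 3, 2, 1): (-1) + (-7) + (-3) + (-3) = -14
σ = (1, 0, 2, 3): 14 + 24 + (-3) + 13 = 48
σ = (1, 0, 3, 2): 14 + 24 + 14 + (-1) = 51
σ = (1, 2, 0, 3): 14 + (-8) + 25 + 13 = 44
σ = (1, 2, 3, 0): 14 + (-8) + 14 + 27 = 47
σ = (1, 3, 0, 2): 14 + (-7) + 25 + (-1) = 31
σ = (1, 3, 2, 0): 14 + (-7) + (-3) + 27 = 31
σ = (2, 0, 1, 3): (-4) + 24 + (-5) + 13 = 28
σ = (2, 0, 3, 1): (-4) + 24 + 14 + (-3) = 31
σ = (2, 1, 0, 3): (-4) + 2 + 25 + 13 = 36
σ = (2, 1, 3, 0): (-4) + 2 + 14 + 27 = 39
σ = (2, 3, 0, 1): (-4) + (-7) + 25 + (-3) = 11
σ = (2, 3, 1, 0): (-4) + (-7) + (-5) + 27 = 11
σ = (3, 0, 1, 2): (-9) + 24 + (-5) + (-1) = 9
σ = (3, 0, 2, 1): (-9) + 24 + (-3) + (-3) = 9
σ = (3, 1, 0, 2): (-9) + 2 + 25 + (-1) = 17
σ = (3, 1, 2, 0): (-9) + 2 + (-3) + 27 = 17
σ = (3, 2, 0, 1): (-9) + (-8) + 25 + (-3) = 5
σ = (3, 2, 1, 0): (-9) + (-8) + (-5) + 27 = 5
Optimal value attained by: σ = (0, 3, 1, 2).
Answer: det⊕(M) = -14; verdict: SINGULAR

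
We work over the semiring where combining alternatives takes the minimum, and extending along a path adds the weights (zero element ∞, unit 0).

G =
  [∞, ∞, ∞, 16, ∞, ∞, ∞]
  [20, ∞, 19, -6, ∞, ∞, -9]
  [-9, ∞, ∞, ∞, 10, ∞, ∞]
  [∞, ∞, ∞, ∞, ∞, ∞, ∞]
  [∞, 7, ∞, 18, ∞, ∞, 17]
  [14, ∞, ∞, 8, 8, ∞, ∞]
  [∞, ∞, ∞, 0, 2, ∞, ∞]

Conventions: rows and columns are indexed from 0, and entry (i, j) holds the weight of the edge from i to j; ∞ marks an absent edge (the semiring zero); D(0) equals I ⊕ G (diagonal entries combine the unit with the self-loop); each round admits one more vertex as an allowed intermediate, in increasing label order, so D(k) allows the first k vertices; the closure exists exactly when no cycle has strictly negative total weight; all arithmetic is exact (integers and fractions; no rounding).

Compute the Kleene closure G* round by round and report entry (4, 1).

D(0):
  [0, ∞, ∞, 16, ∞, ∞, ∞]
  [20, 0, 19, -6, ∞, ∞, -9]
  [-9, ∞, 0, ∞, 10, ∞, ∞]
  [∞, ∞, ∞, 0, ∞, ∞, ∞]
  [∞, 7, ∞, 18, 0, ∞, 17]
  [14, ∞, ∞, 8, 8, 0, ∞]
  [∞, ∞, ∞, 0, 2, ∞, 0]
D(1):
  [0, ∞, ∞, 16, ∞, ∞, ∞]
  [20, 0, 19, -6, ∞, ∞, -9]
  [-9, ∞, 0, 7, 10, ∞, ∞]
  [∞, ∞, ∞, 0, ∞, ∞, ∞]
  [∞, 7, ∞, 18, 0, ∞, 17]
  [14, ∞, ∞, 8, 8, 0, ∞]
  [∞, ∞, ∞, 0, 2, ∞, 0]
D(2):
  [0, ∞, ∞, 16, ∞, ∞, ∞]
  [20, 0, 19, -6, ∞, ∞, -9]
  [-9, ∞, 0, 7, 10, ∞, ∞]
  [∞, ∞, ∞, 0, ∞, ∞, ∞]
  [27, 7, 26, 1, 0, ∞, -2]
  [14, ∞, ∞, 8, 8, 0, ∞]
  [∞, ∞, ∞, 0, 2, ∞, 0]
D(3):
  [0, ∞, ∞, 16, ∞, ∞, ∞]
  [10, 0, 19, -6, 29, ∞, -9]
  [-9, ∞, 0, 7, 10, ∞, ∞]
  [∞, ∞, ∞, 0, ∞, ∞, ∞]
  [17, 7, 26, 1, 0, ∞, -2]
  [14, ∞, ∞, 8, 8, 0, ∞]
  [∞, ∞, ∞, 0, 2, ∞, 0]
D(4):
  [0, ∞, ∞, 16, ∞, ∞, ∞]
  [10, 0, 19, -6, 29, ∞, -9]
  [-9, ∞, 0, 7, 10, ∞, ∞]
  [∞, ∞, ∞, 0, ∞, ∞, ∞]
  [17, 7, 26, 1, 0, ∞, -2]
  [14, ∞, ∞, 8, 8, 0, ∞]
  [∞, ∞, ∞, 0, 2, ∞, 0]
D(5):
  [0, ∞, ∞, 16, ∞, ∞, ∞]
  [10, 0, 19, -6, 29, ∞, -9]
  [-9, 17, 0, 7, 10, ∞, 8]
  [∞, ∞, ∞, 0, ∞, ∞, ∞]
  [17, 7, 26, 1, 0, ∞, -2]
  [14, 15, 34, 8, 8, 0, 6]
  [19, 9, 28, 0, 2, ∞, 0]
D(6):
  [0, ∞, ∞, 16, ∞, ∞, ∞]
  [10, 0, 19, -6, 29, ∞, -9]
  [-9, 17, 0, 7, 10, ∞, 8]
  [∞, ∞, ∞, 0, ∞, ∞, ∞]
  [17, 7, 26, 1, 0, ∞, -2]
  [14, 15, 34, 8, 8, 0, 6]
  [19, 9, 28, 0, 2, ∞, 0]
D(7):
  [0, ∞, ∞, 16, ∞, ∞, ∞]
  [10, 0, 19, -9, -7, ∞, -9]
  [-9, 17, 0, 7, 10, ∞, 8]
  [∞, ∞, ∞, 0, ∞, ∞, ∞]
  [17, 7, 26, -2, 0, ∞, -2]
  [14, 15, 34, 6, 8, 0, 6]
  [19, 9, 28, 0, 2, ∞, 0]
Answer: G*[4][1] = 7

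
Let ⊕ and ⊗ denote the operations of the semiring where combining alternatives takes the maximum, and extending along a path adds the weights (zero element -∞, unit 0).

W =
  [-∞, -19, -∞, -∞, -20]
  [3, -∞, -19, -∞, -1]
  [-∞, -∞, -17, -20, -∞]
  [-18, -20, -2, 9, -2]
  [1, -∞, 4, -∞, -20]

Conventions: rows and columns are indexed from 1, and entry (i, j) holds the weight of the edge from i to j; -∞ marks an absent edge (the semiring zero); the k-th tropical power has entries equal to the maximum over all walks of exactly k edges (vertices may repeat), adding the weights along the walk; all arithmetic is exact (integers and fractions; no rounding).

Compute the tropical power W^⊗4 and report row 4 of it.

W^⊗2:
  [-16, -∞, -16, -∞, -20]
  [0, -16, 3, -39, -17]
  [-38, -40, -22, -11, -22]
  [-1, -11, 7, 18, 7]
  [-19, -18, -13, -16, -19]
W^⊗3:
  [-19, -35, -16, -36, -36]
  [-13, -19, -13, -17, -17]
  [-21, -31, -13, -2, -13]
  [8, -2, 16, 27, 16]
  [-15, -36, -15, -7, -18]
W^⊗4:
  [-32, -38, -32, -27, -36]
  [-16, -32, -13, -8, -19]
  [-12, -22, -4, 7, -4]
  [17, 7, 25, 36, 25]
  [-17, -27, -9, 2, -9]
Answer: row 4 of W^⊗4 = [17, 7, 25, 36, 25]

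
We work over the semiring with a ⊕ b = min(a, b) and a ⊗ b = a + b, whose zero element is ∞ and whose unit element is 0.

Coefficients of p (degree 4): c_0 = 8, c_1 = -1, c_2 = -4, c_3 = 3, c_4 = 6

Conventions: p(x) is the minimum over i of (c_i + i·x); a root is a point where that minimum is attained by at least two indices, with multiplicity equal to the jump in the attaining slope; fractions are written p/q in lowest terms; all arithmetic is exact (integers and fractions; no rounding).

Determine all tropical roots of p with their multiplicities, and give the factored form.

hull edge (i=0, c=8) to (i=1, c=-1): slope -9, span 1
hull edge (i=1, c=-1) to (i=2, c=-4): slope -3, span 1
hull edge (i=2, c=-4) to (i=4, c=6): slope 5, span 2
Factored form: p(x) = 6 ⊗ (x ⊕ (-5)) ⊗ (x ⊕ (-5)) ⊗ (x ⊕ 3) ⊗ (x ⊕ 9)
Answer: roots = -5 (mult 2), 3 (mult 1), 9 (mult 1)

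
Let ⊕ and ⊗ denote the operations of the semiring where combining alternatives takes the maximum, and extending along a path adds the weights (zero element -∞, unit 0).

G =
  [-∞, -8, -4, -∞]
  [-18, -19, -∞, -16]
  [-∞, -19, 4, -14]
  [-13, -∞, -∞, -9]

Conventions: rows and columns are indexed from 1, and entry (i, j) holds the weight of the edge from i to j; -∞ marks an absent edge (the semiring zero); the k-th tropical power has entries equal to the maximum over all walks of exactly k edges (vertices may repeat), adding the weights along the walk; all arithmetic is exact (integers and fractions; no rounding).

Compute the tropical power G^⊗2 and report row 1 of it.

G^⊗2:
  [-26, -23, 0, -18]
  [-29, -26, -22, -25]
  [-27, -15, 8, -10]
  [-22, -21, -17, -18]
Answer: row 1 of G^⊗2 = [-26, -23, 0, -18]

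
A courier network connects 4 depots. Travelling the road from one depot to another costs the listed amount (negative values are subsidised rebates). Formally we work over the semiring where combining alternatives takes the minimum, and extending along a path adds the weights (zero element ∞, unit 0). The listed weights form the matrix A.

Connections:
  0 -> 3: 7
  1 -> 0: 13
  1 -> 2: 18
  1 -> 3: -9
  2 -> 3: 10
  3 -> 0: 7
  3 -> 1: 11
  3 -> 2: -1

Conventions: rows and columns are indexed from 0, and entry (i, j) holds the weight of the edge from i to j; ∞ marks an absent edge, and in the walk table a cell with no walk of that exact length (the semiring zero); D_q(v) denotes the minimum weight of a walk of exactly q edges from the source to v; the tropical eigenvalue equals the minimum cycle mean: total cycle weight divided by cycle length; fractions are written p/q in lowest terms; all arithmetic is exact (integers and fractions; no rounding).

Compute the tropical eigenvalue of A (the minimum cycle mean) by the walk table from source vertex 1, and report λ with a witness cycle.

q=0: [∞, 0, ∞, ∞]
q=1: [13, ∞, 18, -9]
q=2: [-2, 2, -10, 20]
q=3: [15, 31, 19, -7]
q=4: [0, 4, -8, 22]
Optimal cycle mean attained by: cycle 1->3->1, total (-9) + 11, length 2.
Answer: λ = 1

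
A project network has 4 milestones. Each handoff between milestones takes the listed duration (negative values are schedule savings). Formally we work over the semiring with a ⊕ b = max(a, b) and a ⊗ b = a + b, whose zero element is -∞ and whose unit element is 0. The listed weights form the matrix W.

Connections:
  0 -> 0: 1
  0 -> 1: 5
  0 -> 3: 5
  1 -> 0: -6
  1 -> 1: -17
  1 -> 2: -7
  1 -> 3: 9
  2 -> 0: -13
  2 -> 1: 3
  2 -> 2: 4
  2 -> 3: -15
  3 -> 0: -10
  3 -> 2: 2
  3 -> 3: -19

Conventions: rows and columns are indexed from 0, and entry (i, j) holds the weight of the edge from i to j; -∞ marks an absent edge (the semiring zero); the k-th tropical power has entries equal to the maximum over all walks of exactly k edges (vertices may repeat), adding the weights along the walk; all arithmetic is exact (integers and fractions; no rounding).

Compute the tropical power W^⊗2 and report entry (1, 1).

W^⊗2:
  [2, 6, 7, 14]
  [-1, -1, 11, -1]
  [-3, 7, 8, 12]
  [-9, 5, 6, -5]
Key observation: the optimum is the walk 1->0->1, with weight (-6) + 5 = -1.
Optimal value attained by: walk 1->0->1.
Answer: (W^⊗2)[1][1] = -1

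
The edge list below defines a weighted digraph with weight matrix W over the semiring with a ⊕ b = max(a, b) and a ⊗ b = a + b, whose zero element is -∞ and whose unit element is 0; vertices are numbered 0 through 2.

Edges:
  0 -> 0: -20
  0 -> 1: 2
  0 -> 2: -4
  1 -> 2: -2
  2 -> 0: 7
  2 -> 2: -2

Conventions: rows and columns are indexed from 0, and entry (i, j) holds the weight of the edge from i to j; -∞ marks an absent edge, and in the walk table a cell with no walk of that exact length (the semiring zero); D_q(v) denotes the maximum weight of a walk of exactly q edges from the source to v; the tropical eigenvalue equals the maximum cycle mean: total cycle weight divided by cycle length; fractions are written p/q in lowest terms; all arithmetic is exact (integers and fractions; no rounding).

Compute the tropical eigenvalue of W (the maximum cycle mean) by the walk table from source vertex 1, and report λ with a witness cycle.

q=0: [-∞, 0, -∞]
q=1: [-∞, -∞, -2]
q=2: [5, -∞, -4]
q=3: [3, 7, 1]
Optimal cycle mean attained by: cycle 0->1->2->0, total 2 + (-2) + 7, length 3.
Answer: λ = 7/3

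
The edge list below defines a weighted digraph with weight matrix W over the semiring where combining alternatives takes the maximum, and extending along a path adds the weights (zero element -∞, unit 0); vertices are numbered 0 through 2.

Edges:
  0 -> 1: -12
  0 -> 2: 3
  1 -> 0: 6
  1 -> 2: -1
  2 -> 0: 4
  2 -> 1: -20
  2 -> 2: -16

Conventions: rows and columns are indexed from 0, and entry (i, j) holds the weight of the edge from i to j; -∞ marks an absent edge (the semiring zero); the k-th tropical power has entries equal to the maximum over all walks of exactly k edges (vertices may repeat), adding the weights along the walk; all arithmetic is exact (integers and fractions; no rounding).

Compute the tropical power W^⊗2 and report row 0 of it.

W^⊗2:
  [7, -17, -13]
  [3, -6, 9]
  [-12, -8, 7]
Answer: row 0 of W^⊗2 = [7, -17, -13]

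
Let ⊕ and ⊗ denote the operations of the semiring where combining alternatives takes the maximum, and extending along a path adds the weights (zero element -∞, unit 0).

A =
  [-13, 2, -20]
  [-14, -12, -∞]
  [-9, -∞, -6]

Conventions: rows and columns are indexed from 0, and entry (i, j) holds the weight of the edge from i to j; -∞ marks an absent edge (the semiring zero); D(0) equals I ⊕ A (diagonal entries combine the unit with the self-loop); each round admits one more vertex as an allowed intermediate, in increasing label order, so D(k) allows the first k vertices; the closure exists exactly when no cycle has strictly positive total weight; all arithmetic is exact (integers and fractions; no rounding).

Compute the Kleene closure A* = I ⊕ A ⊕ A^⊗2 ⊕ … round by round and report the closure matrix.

D(0):
  [0, 2, -20]
  [-14, 0, -∞]
  [-9, -∞, 0]
D(1):
  [0, 2, -20]
  [-14, 0, -34]
  [-9, -7, 0]
D(2):
  [0, 2, -20]
  [-14, 0, -34]
  [-9, -7, 0]
D(3):
  [0, 2, -20]
  [-14, 0, -34]
  [-9, -7, 0]
Answer: A* = [[0, 2, -20], [-14, 0, -34], [-9, -7, 0]]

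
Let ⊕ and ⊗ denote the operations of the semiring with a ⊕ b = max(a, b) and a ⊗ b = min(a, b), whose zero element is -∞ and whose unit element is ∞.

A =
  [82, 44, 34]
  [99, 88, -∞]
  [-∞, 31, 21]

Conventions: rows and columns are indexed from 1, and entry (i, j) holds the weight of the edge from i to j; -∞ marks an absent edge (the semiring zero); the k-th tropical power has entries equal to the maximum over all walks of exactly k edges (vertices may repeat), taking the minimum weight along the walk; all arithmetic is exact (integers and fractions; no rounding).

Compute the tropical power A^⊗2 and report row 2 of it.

A^⊗2:
  [82, 44, 34]
  [88, 88, 34]
  [31, 31, 21]
Answer: row 2 of A^⊗2 = [88, 88, 34]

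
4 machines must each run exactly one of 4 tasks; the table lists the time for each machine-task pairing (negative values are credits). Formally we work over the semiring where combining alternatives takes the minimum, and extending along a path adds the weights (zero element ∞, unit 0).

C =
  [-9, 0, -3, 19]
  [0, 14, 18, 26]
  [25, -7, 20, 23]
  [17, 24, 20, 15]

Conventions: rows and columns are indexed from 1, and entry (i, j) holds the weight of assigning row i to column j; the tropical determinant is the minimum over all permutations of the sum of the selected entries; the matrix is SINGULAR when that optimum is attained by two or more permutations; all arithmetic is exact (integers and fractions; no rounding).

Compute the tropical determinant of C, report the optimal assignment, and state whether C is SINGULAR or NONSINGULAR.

σ = (1, 2, 3, 4): (-9) + 14 + 20 + 15 = 40
σ = (1, 2, 4, 3): (-9) + 14 + 23 + 20 = 48
σ = (1, 3, 2, 4): (-9) + 18 + (-7) + 15 = 17
σ = (1, 3, 4, 2): (-9) + 18 + 23 + 24 = 56
σ = (1, 4, 2, 3): (-9) + 26 + (-7) + 20 = 30
σ = (1, 4, 3, 2): (-9) + 26 + 20 + 24 = 61
σ = (2, 1, 3, 4): 0 + 0 + 20 + 15 = 35
σ = (2, 1, 4, 3): 0 + 0 + 23 + 20 = 43
σ = (2, 3, 1, 4): 0 + 18 + 25 + 15 = 58
σ = (2, 3, 4, 1): 0 + 18 + 23 + 17 = 58
σ = (2, 4, 1, 3): 0 + 26 + 25 + 20 = 71
σ = (2, 4, 3, 1): 0 + 26 + 20 + 17 = 63
σ = (3, 1, 2, 4): (-3) + 0 + (-7) + 15 = 5
σ = (3, 1, 4, 2): (-3) + 0 + 23 + 24 = 44
σ = (3, 2, 1, 4): (-3) + 14 + 25 + 15 = 51
σ = (3, 2, 4, 1): (-3) + 14 + 23 + 17 = 51
σ = (3, 4, 1, 2): (-3) + 26 + 25 + 24 = 72
σ = (3, 4, 2, 1): (-3) + 26 + (-7) + 17 = 33
σ = (4, 1, 2, 3): 19 + 0 + (-7) + 20 = 32
σ = (4, 1, 3, 2): 19 + 0 + 20 + 24 = 63
σ = (4, 2, 1, 3): 19 + 14 + 25 + 20 = 78
σ = (4, 2, 3, 1): 19 + 14 + 20 + 17 = 70
σ = (4, 3, 1, 2): 19 + 18 + 25 + 24 = 86
σ = (4, 3, 2, 1): 19 + 18 + (-7) + 17 = 47
Optimal value attained by: σ = (3, 1, 2, 4).
Answer: det⊕(C) = 5; verdict: NONSINGULAR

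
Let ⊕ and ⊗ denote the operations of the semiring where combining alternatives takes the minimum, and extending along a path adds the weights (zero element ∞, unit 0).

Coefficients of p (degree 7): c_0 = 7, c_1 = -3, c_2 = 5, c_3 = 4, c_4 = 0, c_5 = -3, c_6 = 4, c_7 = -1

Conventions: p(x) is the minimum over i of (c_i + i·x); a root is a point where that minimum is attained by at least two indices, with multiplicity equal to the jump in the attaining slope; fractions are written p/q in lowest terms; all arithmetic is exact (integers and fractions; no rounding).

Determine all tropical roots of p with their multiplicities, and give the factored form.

hull edge (i=0, c=7) to (i=1, c=-3): slope -10, span 1
hull edge (i=1, c=-3) to (i=5, c=-3): slope 0, span 4
hull edge (i=5, c=-3) to (i=7, c=-1): slope 1, span 2
Factored form: p(x) = -1 ⊗ (x ⊕ (-1)) ⊗ (x ⊕ (-1)) ⊗ (x ⊕ 0) ⊗ (x ⊕ 0) ⊗ (x ⊕ 0) ⊗ (x ⊕ 0) ⊗ (x ⊕ 10)
Answer: roots = -1 (mult 2), 0 (mult 4), 10 (mult 1)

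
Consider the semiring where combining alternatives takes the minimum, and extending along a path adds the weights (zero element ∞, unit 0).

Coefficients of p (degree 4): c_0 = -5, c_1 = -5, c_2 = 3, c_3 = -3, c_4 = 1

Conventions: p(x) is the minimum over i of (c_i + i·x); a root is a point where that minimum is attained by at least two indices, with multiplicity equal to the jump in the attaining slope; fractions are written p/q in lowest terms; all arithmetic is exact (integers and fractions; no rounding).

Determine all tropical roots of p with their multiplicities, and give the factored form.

hull edge (i=0, c=-5) to (i=1, c=-5): slope 0, span 1
hull edge (i=1, c=-5) to (i=3, c=-3): slope 1, span 2
hull edge (i=3, c=-3) to (i=4, c=1): slope 4, span 1
Factored form: p(x) = 1 ⊗ (x ⊕ (-4)) ⊗ (x ⊕ (-1)) ⊗ (x ⊕ (-1)) ⊗ (x ⊕ 0)
Answer: roots = -4 (mult 1), -1 (mult 2), 0 (mult 1)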